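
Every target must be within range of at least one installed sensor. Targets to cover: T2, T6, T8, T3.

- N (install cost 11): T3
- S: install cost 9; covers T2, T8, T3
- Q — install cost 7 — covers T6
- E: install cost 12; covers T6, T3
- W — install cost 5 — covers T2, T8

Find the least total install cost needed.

The greedy cost-per-new-target heuristic would pick W and E for 17, but a cheaper cover exists.
Choose S and Q: together they cover T2, T6, T8, T3 — every target.
Total install cost: 9 + 7 = 16.
No cover costs less than 16.

16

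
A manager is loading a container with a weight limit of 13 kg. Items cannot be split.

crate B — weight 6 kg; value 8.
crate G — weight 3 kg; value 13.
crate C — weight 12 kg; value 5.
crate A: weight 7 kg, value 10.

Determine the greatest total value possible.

This is a 0-1 knapsack instance.
crate B + crate G: weight 6 + 3 = 9 ≤ 13, value 8 + 13 = 21.
crate G + crate A: weight 3 + 7 = 10 ≤ 13, value 13 + 10 = 23.
Best is crate G and crate A with total value 23.

23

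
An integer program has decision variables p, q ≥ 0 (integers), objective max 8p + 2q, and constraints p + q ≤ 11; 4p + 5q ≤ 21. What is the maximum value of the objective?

The continuous relaxation peaks at (5.25, 0) with value 42.00; rounding to a feasible lattice point costs some objective.
(p,q)=(5,0) is feasible, giving 40.
(p,q)=(4,1) is feasible, giving 34.
(p,q)=(4,0) is feasible, giving 32.
The best lattice point is (5,0), giving 40.

40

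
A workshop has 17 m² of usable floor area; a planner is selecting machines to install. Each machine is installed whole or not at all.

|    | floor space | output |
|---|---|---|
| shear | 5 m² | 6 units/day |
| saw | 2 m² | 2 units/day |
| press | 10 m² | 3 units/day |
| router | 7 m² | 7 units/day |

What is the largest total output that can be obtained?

15

This is an integer program with binary decision variables.
Take shear, saw, and router: floor space 5 + 2 + 7 = 14 ≤ 17, output 6 + 2 + 7 = 15.
No other feasible combination does better.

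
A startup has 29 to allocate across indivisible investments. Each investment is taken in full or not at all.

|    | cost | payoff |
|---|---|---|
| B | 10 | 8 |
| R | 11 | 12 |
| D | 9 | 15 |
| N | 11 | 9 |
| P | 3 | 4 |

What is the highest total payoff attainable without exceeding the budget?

This is a 0-1 knapsack instance.
Take R, D, and P: cost 11 + 9 + 3 = 23 ≤ 29, payoff 12 + 15 + 4 = 31.
No other feasible combination does better.

31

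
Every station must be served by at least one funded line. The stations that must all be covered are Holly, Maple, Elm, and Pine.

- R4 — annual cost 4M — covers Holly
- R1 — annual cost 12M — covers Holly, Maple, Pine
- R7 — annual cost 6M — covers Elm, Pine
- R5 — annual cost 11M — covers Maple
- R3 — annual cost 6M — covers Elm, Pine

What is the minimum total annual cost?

This is a weighted set-cover instance.
The greedy cost-per-new-station heuristic would pick R7, R4, and R5 for 21, but a cheaper cover exists.
Choose R1 and R7: together they cover Holly, Maple, Elm, Pine — every station.
Total annual cost: 12 + 6 = 18.
No cover costs less than 18.

18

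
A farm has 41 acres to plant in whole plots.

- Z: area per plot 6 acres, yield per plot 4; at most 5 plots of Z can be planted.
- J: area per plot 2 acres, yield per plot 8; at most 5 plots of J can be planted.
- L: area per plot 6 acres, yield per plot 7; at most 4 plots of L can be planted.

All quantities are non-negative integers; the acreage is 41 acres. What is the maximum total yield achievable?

72

J has the best ratio (8/2); taking only J gives at most 5×8 = 40 (stopped by the supply cap of 5).
Mixing does better — 1×Z, 5×J, and 4×L: area 40 ≤ 41, yield 1·4 + 5·8 + 4·7 = 72.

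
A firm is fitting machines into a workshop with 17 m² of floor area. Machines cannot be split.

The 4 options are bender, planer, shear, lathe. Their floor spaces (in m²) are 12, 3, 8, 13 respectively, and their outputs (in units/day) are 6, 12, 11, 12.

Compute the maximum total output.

Allowing fractional choices, the relaxed optimum would be about 28.5, but machines are indivisible.
planer + shear: floor space 3 + 8 = 11 ≤ 17, output 12 + 11 = 23.
planer + lathe: floor space 3 + 13 = 16 ≤ 17, output 12 + 12 = 24.
Best is planer and lathe with total output 24.

24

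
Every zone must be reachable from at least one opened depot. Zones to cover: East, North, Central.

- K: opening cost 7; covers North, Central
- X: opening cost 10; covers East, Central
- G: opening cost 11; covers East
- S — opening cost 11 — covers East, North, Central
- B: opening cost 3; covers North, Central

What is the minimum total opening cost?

This is a weighted set-cover instance.
The greedy cost-per-new-zone heuristic would pick B and X for 13, but a cheaper cover exists.
S alone covers East, North, Central — every zone.
Total opening cost: 11.
No cover costs less than 11.

11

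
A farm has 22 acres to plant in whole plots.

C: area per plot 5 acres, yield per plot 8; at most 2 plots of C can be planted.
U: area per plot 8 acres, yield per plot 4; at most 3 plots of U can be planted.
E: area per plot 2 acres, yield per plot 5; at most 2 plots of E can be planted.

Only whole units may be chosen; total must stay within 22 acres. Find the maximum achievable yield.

This is a bounded integer knapsack.
E has the best ratio (5/2); taking only E gives at most 2×5 = 10 (stopped by the supply cap of 2).
Mixing does better — 2×C, 1×U, and 2×E: area 22 ≤ 22, yield 2·8 + 1·4 + 2·5 = 30.

30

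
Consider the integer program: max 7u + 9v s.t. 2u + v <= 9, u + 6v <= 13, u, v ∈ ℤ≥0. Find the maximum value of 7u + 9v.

Relaxing integrality, the LP optimum is 40.00 at (u,v) = (3.73, 1.55), which is not an integer point.
(u,v)=(4,1): 2·4+1·1=9≤9, 1·4+6·1=10≤13, objective 37.
(u,v)=(3,1): 2·3+1·1=7≤9, 1·3+6·1=9≤13, objective 30.
No feasible integer point exceeds 37.

37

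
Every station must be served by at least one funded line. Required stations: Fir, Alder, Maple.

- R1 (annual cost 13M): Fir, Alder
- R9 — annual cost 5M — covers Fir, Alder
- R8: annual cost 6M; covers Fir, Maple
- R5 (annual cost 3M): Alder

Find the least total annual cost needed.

9

The greedy cost-per-new-station heuristic would pick R9 and R8 for 11, but a cheaper cover exists.
Choose R8 and R5: together they cover Fir, Alder, Maple — every station.
Total annual cost: 6 + 3 = 9.
No cover costs less than 9.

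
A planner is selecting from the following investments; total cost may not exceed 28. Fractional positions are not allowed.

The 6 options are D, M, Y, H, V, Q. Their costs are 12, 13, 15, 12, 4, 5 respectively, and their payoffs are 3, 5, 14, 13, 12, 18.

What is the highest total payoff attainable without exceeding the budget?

44

Take Y, V, and Q: cost 15 + 4 + 5 = 24 ≤ 28, payoff 14 + 12 + 18 = 44.
No other feasible combination does better.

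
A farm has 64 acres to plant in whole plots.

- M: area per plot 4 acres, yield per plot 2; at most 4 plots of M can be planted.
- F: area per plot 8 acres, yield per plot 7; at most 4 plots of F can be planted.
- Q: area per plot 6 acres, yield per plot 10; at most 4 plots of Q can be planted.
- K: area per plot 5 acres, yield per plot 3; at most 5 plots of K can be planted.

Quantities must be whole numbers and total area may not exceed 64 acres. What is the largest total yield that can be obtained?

Take 2×M, 4×F, and 4×Q: area 64 ≤ 64, yield 2·2 + 4·7 + 4·10 = 72.
Q has the best ratio (10/6) and is taken to its limit of 4; remaining capacity is filled optimally with the others.

72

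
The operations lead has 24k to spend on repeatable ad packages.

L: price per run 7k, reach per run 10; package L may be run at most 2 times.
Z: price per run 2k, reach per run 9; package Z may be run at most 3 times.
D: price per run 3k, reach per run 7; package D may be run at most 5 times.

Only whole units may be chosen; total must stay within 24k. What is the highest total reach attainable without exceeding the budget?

62

This is a bounded integer knapsack.
3×Z and 5×D: price 21 ≤ 24, reach 3·9 + 5·7 = 62.
1×L, 3×Z, and 3×D: price 22 ≤ 24, reach 1·10 + 3·9 + 3·7 = 58.
Best is 62.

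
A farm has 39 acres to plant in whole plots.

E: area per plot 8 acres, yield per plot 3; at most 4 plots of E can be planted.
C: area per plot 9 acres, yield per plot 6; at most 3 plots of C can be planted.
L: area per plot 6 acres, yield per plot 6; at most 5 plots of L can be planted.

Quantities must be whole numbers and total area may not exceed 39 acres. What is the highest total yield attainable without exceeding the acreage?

36

L has the best ratio (6/6); taking only L gives at most 5×6 = 30 (stopped by the supply cap of 5).
Mixing does better — 1×C and 5×L: area 39 ≤ 39, yield 1·6 + 5·6 = 36.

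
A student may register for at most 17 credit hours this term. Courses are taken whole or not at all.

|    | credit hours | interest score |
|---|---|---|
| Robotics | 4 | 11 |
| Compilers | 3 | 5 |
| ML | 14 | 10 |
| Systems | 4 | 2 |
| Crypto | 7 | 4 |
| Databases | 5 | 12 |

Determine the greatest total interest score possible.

30

Treat it as a binary knapsack problem.
Robotics + Compilers + Systems + Databases: credit hours 4 + 3 + 4 + 5 = 16 ≤ 17, interest score 11 + 5 + 2 + 12 = 30.
Robotics + Crypto + Databases: credit hours 4 + 7 + 5 = 16 ≤ 17, interest score 11 + 4 + 12 = 27.
Robotics + Compilers + Databases: credit hours 4 + 3 + 5 = 12 ≤ 17, interest score 11 + 5 + 12 = 28.
Best is Robotics, Compilers, Systems, and Databases with total interest score 30.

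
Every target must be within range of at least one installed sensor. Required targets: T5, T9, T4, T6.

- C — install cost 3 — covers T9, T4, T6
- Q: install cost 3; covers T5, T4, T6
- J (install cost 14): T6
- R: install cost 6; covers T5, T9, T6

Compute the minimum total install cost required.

6

Choose C and Q: together they cover T5, T9, T4, T6 — every target.
Total install cost: 3 + 3 = 6.
No cover costs less than 6.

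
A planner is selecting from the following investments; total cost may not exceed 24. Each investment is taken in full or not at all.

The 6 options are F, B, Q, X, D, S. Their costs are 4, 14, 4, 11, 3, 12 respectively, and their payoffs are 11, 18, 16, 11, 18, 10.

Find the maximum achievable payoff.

56

Allowing fractional choices, the relaxed optimum would be about 61.7, but investments are indivisible.
F + Q + X + D: cost 4 + 4 + 11 + 3 = 22 ≤ 24, payoff 11 + 16 + 11 + 18 = 56.
B + Q + D: cost 14 + 4 + 3 = 21 ≤ 24, payoff 18 + 16 + 18 = 52.
F + Q + D + S: cost 4 + 4 + 3 + 12 = 23 ≤ 24, payoff 11 + 16 + 18 + 10 = 55.
Best is F, Q, X, and D with total payoff 56.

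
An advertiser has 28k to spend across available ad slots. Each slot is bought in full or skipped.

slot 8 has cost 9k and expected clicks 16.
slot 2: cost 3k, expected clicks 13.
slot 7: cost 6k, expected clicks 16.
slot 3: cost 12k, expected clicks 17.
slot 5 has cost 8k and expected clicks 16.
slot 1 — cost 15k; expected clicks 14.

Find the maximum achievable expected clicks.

Allowing fractional choices, the relaxed optimum would be about 63.8, but ad slots are indivisible.
slot 8 + slot 7 + slot 3: cost 9 + 6 + 12 = 27 ≤ 28, expected clicks 16 + 16 + 17 = 49.
slot 8 + slot 2 + slot 7 + slot 5: cost 9 + 3 + 6 + 8 = 26 ≤ 28, expected clicks 16 + 13 + 16 + 16 = 61.
slot 7 + slot 3 + slot 5: cost 6 + 12 + 8 = 26 ≤ 28, expected clicks 16 + 17 + 16 = 49.
Best is slot 8, slot 2, slot 7, and slot 5 with total expected clicks 61.

61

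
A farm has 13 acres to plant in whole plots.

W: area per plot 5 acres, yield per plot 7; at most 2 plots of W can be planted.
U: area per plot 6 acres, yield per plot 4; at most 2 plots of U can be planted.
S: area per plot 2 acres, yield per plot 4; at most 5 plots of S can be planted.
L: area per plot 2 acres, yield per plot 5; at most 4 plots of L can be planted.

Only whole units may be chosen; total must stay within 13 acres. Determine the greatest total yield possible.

28

This is a bounded integer knapsack.
L has the best ratio (5/2); taking only L gives at most 4×5 = 20 (stopped by the supply cap of 4).
Mixing does better — 2×S and 4×L: area 12 ≤ 13, yield 2·4 + 4·5 = 28.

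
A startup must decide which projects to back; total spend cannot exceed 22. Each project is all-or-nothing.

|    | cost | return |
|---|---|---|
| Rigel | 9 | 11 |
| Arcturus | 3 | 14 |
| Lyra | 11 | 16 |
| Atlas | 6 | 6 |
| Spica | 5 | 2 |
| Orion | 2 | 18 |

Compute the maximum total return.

Allowing fractional choices, the relaxed optimum would be about 55.3, but projects are indivisible.
Rigel + Arcturus + Atlas + Orion: cost 9 + 3 + 6 + 2 = 20 ≤ 22, return 11 + 14 + 6 + 18 = 49.
Arcturus + Lyra + Atlas + Orion: cost 3 + 11 + 6 + 2 = 22 ≤ 22, return 14 + 16 + 6 + 18 = 54.
Arcturus + Lyra + Spica + Orion: cost 3 + 11 + 5 + 2 = 21 ≤ 22, return 14 + 16 + 2 + 18 = 50.
Best is Arcturus, Lyra, Atlas, and Orion with total return 54.

54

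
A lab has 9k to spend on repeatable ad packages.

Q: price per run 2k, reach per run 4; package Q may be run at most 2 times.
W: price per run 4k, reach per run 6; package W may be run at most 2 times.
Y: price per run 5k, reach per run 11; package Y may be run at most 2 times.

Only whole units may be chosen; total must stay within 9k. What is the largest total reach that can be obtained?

Y has the best ratio (11/5); taking only Y gives at most 1×11 = 11 (stopped by the price limit).
Mixing does better — 2×Q and 1×Y: price 9 ≤ 9, reach 2·4 + 1·11 = 19.

19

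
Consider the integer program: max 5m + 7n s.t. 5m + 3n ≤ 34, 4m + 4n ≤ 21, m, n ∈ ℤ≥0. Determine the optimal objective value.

Relaxing integrality, the LP optimum is 36.75 at (m,n) = (0, 5.25), which is not an integer point.
(m,n)=(0,5): 5·0+3·5=15≤34, 4·0+4·5=20≤21, objective 35.
(m,n)=(1,4): 5·1+3·4=17≤34, 4·1+4·4=20≤21, objective 33.
No feasible integer point exceeds 35.

35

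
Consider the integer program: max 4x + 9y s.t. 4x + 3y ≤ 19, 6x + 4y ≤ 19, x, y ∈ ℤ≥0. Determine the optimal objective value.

36

Relaxing integrality, the LP optimum is 42.75 at (x,y) = (0, 4.75), which is not an integer point.
(x,y)=(0,4): 4·0+3·4=12≤19, 6·0+4·4=16≤19, objective 36.
(x,y)=(1,3): 4·1+3·3=13≤19, 6·1+4·3=18≤19, objective 31.
(x,y)=(0,3): 4·0+3·3=9≤19, 6·0+4·3=12≤19, objective 27.
Maximum is 36 at (x,y)=(0,4).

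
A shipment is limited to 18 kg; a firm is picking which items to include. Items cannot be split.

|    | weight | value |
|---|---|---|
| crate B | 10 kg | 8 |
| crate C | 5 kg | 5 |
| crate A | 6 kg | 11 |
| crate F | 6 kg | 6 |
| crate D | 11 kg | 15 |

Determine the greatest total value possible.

Allowing fractional choices, the relaxed optimum would be about 27.0, but items are indivisible.
crate C + crate A + crate F: weight 5 + 6 + 6 = 17 ≤ 18, value 5 + 11 + 6 = 22.
crate A + crate D: weight 6 + 11 = 17 ≤ 18, value 11 + 15 = 26.
Best is crate A and crate D with total value 26.

26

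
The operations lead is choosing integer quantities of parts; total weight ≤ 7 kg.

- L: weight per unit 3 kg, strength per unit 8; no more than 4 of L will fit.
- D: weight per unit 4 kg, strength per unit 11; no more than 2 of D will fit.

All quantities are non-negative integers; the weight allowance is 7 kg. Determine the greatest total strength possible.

19

This is a bounded integer knapsack.
D has the best ratio (11/4); taking only D gives at most 1×11 = 11 (stopped by the weight limit).
Mixing does better — 1×L and 1×D: weight 7 ≤ 7, strength 1·8 + 1·11 = 19.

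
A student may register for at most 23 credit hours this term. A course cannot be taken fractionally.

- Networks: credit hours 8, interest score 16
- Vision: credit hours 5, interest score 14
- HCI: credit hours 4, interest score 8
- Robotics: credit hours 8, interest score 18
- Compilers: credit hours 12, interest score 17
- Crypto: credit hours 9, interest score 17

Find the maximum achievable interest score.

49

Networks + Vision + Robotics: credit hours 8 + 5 + 8 = 21 ≤ 23, interest score 16 + 14 + 18 = 48.
Vision + Robotics + Crypto: credit hours 5 + 8 + 9 = 22 ≤ 23, interest score 14 + 18 + 17 = 49.
Networks + Vision + Crypto: credit hours 8 + 5 + 9 = 22 ≤ 23, interest score 16 + 14 + 17 = 47.
Best is Vision, Robotics, and Crypto with total interest score 49.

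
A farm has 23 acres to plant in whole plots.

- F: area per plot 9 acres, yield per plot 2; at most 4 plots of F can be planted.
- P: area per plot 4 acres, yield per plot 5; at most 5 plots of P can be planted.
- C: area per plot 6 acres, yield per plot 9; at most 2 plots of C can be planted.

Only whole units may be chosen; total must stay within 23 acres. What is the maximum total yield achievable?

4×P and 1×C: area 22 ≤ 23, yield 4·5 + 1·9 = 29.
2×P and 2×C: area 20 ≤ 23, yield 2·5 + 2·9 = 28.
Best is 29.

29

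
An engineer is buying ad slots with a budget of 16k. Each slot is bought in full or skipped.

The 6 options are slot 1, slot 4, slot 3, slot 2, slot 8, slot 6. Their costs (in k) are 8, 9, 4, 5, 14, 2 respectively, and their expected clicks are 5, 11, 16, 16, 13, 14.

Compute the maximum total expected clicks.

Allowing fractional choices, the relaxed optimum would be about 52.1, but ad slots are indivisible.
slot 3 + slot 2 + slot 6: cost 4 + 5 + 2 = 11 ≤ 16, expected clicks 16 + 16 + 14 = 46.
slot 4 + slot 3 + slot 6: cost 9 + 4 + 2 = 15 ≤ 16, expected clicks 11 + 16 + 14 = 41.
slot 4 + slot 2 + slot 6: cost 9 + 5 + 2 = 16 ≤ 16, expected clicks 11 + 16 + 14 = 41.
Best is slot 3, slot 2, and slot 6 with total expected clicks 46.

46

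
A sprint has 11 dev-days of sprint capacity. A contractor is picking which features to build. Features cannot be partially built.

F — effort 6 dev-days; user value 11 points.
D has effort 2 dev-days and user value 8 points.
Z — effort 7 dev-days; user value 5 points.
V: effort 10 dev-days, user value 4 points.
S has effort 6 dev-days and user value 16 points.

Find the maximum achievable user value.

24

This is an integer program with binary decision variables.
D + S: effort 2 + 6 = 8 ≤ 11, user value 8 + 16 = 24.
F + D: effort 6 + 2 = 8 ≤ 11, user value 11 + 8 = 19.
Best is D and S with total user value 24.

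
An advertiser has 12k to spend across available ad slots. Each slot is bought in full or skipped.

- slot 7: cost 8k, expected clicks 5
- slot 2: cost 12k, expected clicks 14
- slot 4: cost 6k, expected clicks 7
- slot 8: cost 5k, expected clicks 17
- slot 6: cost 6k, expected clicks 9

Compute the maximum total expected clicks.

26

Allowing fractional choices, the relaxed optimum would be about 27.2, but ad slots are indivisible.
slot 4 + slot 8: cost 6 + 5 = 11 ≤ 12, expected clicks 7 + 17 = 24.
slot 8 + slot 6: cost 5 + 6 = 11 ≤ 12, expected clicks 17 + 9 = 26.
Best is slot 8 and slot 6 with total expected clicks 26.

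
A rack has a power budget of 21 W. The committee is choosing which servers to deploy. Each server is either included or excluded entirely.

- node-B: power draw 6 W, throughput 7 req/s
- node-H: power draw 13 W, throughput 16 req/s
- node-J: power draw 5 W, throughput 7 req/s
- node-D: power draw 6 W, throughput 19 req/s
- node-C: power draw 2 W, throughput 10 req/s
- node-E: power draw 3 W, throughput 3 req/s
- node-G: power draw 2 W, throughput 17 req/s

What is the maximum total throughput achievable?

Treat it as a binary knapsack problem.
Allowing fractional choices, the relaxed optimum would be about 60.4, but servers are indivisible.
node-J + node-D + node-C + node-E + node-G: power draw 5 + 6 + 2 + 3 + 2 = 18 ≤ 21, throughput 7 + 19 + 10 + 3 + 17 = 56.
node-B + node-J + node-D + node-C + node-G: power draw 6 + 5 + 6 + 2 + 2 = 21 ≤ 21, throughput 7 + 7 + 19 + 10 + 17 = 60.
Best is node-B, node-J, node-D, node-C, and node-G with total throughput 60.

60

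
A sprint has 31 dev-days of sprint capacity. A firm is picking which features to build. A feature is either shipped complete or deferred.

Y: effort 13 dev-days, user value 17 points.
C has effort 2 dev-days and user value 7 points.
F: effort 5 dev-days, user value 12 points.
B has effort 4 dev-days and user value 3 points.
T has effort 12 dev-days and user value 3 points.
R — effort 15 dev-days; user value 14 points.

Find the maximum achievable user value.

39

Y + C + F + B: effort 13 + 2 + 5 + 4 = 24 ≤ 31, user value 17 + 7 + 12 + 3 = 39.
Y + C + R: effort 13 + 2 + 15 = 30 ≤ 31, user value 17 + 7 + 14 = 38.
Best is Y, C, F, and B with total user value 39.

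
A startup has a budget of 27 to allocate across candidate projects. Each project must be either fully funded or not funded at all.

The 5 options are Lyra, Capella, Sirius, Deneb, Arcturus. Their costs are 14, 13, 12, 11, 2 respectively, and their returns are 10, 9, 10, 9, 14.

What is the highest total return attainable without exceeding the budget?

33

Allowing fractional choices, the relaxed optimum would be about 34.4, but projects are indivisible.
Sirius + Deneb + Arcturus: cost 12 + 11 + 2 = 25 ≤ 27, return 10 + 9 + 14 = 33.
Capella + Sirius + Arcturus: cost 13 + 12 + 2 = 27 ≤ 27, return 9 + 10 + 14 = 33.
Lyra + Deneb + Arcturus: cost 14 + 11 + 2 = 27 ≤ 27, return 10 + 9 + 14 = 33.
The maximum return is 33; one optimal choice is Sirius, Deneb, and Arcturus.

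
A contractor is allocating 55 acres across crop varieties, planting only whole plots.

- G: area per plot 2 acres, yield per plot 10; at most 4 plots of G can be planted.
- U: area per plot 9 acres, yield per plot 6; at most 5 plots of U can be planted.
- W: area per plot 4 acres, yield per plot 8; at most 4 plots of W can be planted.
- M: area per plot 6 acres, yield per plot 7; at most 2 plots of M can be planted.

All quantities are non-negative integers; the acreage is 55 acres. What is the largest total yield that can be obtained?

This is a bounded integer knapsack.
Take 4×G, 2×U, 4×W, and 2×M: area 54 ≤ 55, yield 4·10 + 2·6 + 4·8 + 2·7 = 98.
G has the best ratio (10/2) and is taken to its limit of 4; remaining capacity is filled optimally with the others.

98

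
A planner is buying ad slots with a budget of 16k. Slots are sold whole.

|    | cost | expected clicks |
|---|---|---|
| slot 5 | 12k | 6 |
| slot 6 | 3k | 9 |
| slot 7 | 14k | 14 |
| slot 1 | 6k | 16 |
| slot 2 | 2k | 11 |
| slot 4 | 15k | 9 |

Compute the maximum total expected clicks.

36

slot 1 + slot 2: cost 6 + 2 = 8 ≤ 16, expected clicks 16 + 11 = 27.
slot 6 + slot 1 + slot 2: cost 3 + 6 + 2 = 11 ≤ 16, expected clicks 9 + 16 + 11 = 36.
slot 6 + slot 1: cost 3 + 6 = 9 ≤ 16, expected clicks 9 + 16 = 25.
Best is slot 6, slot 1, and slot 2 with total expected clicks 36.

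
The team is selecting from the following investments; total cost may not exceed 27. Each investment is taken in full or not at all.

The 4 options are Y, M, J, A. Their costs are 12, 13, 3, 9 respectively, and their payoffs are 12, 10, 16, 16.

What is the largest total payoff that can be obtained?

Allowing fractional choices, the relaxed optimum would be about 46.3, but investments are indivisible.
M + J + A: cost 13 + 3 + 9 = 25 ≤ 27, payoff 10 + 16 + 16 = 42.
Y + J + A: cost 12 + 3 + 9 = 24 ≤ 27, payoff 12 + 16 + 16 = 44.
J + A: cost 3 + 9 = 12 ≤ 27, payoff 16 + 16 = 32.
Best is Y, J, and A with total payoff 44.

44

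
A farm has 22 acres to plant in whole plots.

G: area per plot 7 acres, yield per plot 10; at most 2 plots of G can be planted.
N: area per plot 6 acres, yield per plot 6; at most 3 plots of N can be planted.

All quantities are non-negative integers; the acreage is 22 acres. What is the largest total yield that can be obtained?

26

G has the best ratio (10/7); taking only G gives at most 2×10 = 20 (stopped by the supply cap of 2).
Mixing does better — 2×G and 1×N: area 20 ≤ 22, yield 2·10 + 1·6 = 26.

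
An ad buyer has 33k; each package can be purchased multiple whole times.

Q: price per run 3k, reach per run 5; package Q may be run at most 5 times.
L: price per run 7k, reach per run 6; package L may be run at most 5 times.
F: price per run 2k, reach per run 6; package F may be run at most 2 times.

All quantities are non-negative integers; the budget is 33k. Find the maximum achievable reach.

This is a bounded integer knapsack.
5×Q, 2×L, and 2×F: price 33 ≤ 33, reach 5·5 + 2·6 + 2·6 = 49.
4×Q, 2×L, and 2×F: price 30 ≤ 33, reach 4·5 + 2·6 + 2·6 = 44.
Best is 49.

49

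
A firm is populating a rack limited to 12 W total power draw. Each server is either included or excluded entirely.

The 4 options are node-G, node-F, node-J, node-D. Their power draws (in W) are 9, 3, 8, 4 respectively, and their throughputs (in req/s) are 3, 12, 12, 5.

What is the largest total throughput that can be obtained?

This is a 0-1 knapsack instance.
Take node-F and node-J: power draw 3 + 8 = 11 ≤ 12, throughput 12 + 12 = 24.
No other feasible combination does better.

24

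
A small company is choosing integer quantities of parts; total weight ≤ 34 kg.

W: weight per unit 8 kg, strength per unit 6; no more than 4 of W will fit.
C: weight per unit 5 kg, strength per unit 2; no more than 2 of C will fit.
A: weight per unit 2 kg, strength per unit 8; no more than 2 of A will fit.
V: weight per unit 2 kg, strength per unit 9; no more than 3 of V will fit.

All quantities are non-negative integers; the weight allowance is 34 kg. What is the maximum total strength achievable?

2×W, 1×C, 2×A, and 3×V: weight 31 ≤ 34, strength 2·6 + 1·2 + 2·8 + 3·9 = 57.
3×W, 2×A, and 3×V: weight 34 ≤ 34, strength 3·6 + 2·8 + 3·9 = 61.
Best is 61.

61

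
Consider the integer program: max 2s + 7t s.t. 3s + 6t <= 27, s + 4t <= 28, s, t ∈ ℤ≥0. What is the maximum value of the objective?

30

(s,t)=(1,4) is feasible, giving 30.
(s,t)=(0,4) is feasible, giving 28.
(s,t)=(2,3) is feasible, giving 25.
The best lattice point is (1,4), giving 30.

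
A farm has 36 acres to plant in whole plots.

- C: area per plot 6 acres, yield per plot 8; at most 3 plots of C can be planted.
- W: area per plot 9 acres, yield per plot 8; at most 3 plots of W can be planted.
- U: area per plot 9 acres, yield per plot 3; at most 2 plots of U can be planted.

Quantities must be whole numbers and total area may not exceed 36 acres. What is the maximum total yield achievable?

3×C and 2×W: area 36 ≤ 36, yield 3·8 + 2·8 = 40.
3×C, 1×W, and 1×U: area 36 ≤ 36, yield 3·8 + 1·8 + 1·3 = 35.
Best is 40.

40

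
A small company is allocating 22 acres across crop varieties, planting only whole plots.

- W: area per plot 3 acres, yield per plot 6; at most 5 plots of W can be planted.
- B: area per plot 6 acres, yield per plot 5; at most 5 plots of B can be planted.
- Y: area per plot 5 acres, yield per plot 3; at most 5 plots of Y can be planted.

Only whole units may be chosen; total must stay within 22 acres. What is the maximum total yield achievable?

This is a bounded integer knapsack.
W has the best ratio (6/3); taking only W gives at most 5×6 = 30 (stopped by the supply cap of 5).
Mixing does better — 5×W and 1×B: area 21 ≤ 22, yield 5·6 + 1·5 = 35.

35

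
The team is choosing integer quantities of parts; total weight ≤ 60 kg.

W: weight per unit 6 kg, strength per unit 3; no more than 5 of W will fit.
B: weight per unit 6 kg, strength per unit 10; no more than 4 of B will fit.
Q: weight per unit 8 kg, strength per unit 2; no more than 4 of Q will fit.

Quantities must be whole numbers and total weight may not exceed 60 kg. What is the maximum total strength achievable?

55

B has the best ratio (10/6); taking only B gives at most 4×10 = 40 (stopped by the supply cap of 4).
Mixing does better — 5×W and 4×B: weight 54 ≤ 60, strength 5·3 + 4·10 = 55.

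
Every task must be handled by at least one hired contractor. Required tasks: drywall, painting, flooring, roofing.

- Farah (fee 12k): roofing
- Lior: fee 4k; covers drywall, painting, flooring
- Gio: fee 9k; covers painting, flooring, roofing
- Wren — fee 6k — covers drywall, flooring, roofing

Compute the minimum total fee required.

10

Choose Lior and Wren: together they cover drywall, painting, flooring, roofing — every task.
Total fee: 4 + 6 = 10.
No cover costs less than 10.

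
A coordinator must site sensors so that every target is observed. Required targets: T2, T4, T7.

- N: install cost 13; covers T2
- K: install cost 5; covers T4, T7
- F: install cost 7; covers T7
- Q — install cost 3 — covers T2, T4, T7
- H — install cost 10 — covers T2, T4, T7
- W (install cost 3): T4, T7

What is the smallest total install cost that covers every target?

3

Q alone covers T2, T4, T7 — every target.
Total install cost: 3.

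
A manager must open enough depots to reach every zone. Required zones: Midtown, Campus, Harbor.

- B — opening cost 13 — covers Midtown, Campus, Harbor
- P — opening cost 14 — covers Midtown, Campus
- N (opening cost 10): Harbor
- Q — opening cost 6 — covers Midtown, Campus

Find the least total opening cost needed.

The greedy cost-per-new-zone heuristic would pick Q and N for 16, but a cheaper cover exists.
B alone covers Midtown, Campus, Harbor — every zone.
Total opening cost: 13.
No cover costs less than 13.

13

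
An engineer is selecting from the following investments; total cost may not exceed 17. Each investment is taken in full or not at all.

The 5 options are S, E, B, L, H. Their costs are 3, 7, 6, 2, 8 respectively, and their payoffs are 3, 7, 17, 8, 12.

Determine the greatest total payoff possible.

B + L + H: cost 6 + 2 + 8 = 16 ≤ 17, payoff 17 + 8 + 12 = 37.
E + B + L: cost 7 + 6 + 2 = 15 ≤ 17, payoff 7 + 17 + 8 = 32.
S + B + H: cost 3 + 6 + 8 = 17 ≤ 17, payoff 3 + 17 + 12 = 32.
Best is B, L, and H with total payoff 37.

37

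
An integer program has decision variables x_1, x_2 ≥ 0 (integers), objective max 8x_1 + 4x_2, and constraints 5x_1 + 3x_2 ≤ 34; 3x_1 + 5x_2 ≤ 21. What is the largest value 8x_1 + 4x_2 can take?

48

Relaxing integrality, the LP optimum is 54.40 at (x_1,x_2) = (6.8, 0), which is not an integer point.
(x_1,x_2)=(6,0): 5·6+3·0=30≤34, 3·6+5·0=18≤21, objective 48.
(x_1,x_2)=(5,1): 5·5+3·1=28≤34, 3·5+5·1=20≤21, objective 44.
(x_1,x_2)=(5,0): 5·5+3·0=25≤34, 3·5+5·0=15≤21, objective 40.
The best lattice point is (6,0), giving 48.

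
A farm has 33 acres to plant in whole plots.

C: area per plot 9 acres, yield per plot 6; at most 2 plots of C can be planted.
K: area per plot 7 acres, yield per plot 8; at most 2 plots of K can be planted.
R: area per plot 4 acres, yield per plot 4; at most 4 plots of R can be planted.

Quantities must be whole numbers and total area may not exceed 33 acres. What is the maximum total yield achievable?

32

K has the best ratio (8/7); taking only K gives at most 2×8 = 16 (stopped by the supply cap of 2).
Mixing does better — 2×K and 4×R: area 30 ≤ 33, yield 2·8 + 4·4 = 32.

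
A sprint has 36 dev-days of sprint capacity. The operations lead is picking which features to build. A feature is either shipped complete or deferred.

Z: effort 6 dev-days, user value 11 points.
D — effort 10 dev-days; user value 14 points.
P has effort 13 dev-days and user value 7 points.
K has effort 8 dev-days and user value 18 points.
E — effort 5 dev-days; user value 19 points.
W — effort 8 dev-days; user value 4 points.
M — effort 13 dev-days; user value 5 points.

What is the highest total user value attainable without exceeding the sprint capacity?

62

Take Z, D, K, and E: effort 6 + 10 + 8 + 5 = 29 ≤ 36, user value 11 + 14 + 18 + 19 = 62.
No other feasible combination does better.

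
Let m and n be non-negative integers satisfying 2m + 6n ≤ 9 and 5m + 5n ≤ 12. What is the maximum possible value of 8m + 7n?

The continuous relaxation peaks at (2.4, 0) with value 19.20; rounding to a feasible lattice point costs some objective.
(m,n)=(2,0): 2·2+6·0=4≤9, 5·2+5·0=10≤12, objective 16.
(m,n)=(1,1): 2·1+6·1=8≤9, 5·1+5·1=10≤12, objective 15.
(m,n)=(1,0): 2·1+6·0=2≤9, 5·1+5·0=5≤12, objective 8.
Maximum is 16 at (m,n)=(2,0).

16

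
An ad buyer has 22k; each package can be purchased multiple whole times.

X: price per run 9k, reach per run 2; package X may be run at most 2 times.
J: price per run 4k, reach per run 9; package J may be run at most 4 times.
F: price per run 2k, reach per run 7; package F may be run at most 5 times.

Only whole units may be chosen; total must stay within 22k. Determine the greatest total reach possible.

4×J and 3×F: price 22 ≤ 22, reach 4·9 + 3·7 = 57.
3×J and 5×F: price 22 ≤ 22, reach 3·9 + 5·7 = 62.
Best is 62.

62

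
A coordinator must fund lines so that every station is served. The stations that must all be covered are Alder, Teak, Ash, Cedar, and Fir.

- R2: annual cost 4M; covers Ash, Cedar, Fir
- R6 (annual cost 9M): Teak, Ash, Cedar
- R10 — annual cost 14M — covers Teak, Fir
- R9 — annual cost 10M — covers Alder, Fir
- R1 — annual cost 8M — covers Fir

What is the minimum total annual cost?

19

The greedy cost-per-new-station heuristic would pick R2, R6, and R9 for 23, but a cheaper cover exists.
Choose R6 and R9: together they cover Alder, Teak, Ash, Cedar, Fir — every station.
Total annual cost: 9 + 10 = 19.
No cover costs less than 19.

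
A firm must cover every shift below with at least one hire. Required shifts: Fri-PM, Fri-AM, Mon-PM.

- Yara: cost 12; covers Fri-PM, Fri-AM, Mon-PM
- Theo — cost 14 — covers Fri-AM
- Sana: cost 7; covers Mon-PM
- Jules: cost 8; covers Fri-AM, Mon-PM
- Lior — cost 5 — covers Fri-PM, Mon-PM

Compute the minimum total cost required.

This is a weighted set-cover instance.
The greedy cost-per-new-shift heuristic would pick Lior and Jules for 13, but a cheaper cover exists.
Yara alone covers Fri-PM, Fri-AM, Mon-PM — every shift.
Total cost: 12.
No cover costs less than 12.

12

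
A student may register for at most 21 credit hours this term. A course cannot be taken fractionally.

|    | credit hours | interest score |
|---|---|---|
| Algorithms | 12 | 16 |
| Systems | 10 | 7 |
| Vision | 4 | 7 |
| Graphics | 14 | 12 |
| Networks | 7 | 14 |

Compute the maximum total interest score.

30

Allowing fractional choices, the relaxed optimum would be about 34.3, but courses are indivisible.
Algorithms + Networks: credit hours 12 + 7 = 19 ≤ 21, interest score 16 + 14 = 30.
Systems + Vision + Networks: credit hours 10 + 4 + 7 = 21 ≤ 21, interest score 7 + 7 + 14 = 28.
Best is Algorithms and Networks with total interest score 30.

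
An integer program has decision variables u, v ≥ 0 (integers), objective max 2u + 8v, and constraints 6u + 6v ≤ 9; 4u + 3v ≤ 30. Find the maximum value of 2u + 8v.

8

(u,v)=(0,1): 6·0+6·1=6≤9, 4·0+3·1=3≤30, objective 8.
(u,v)=(1,0): 6·1+6·0=6≤9, 4·1+3·0=4≤30, objective 2.
(u,v)=(0,0): 6·0+6·0=0≤9, 4·0+3·0=0≤30, objective 0.
The best lattice point is (0,1), giving 8.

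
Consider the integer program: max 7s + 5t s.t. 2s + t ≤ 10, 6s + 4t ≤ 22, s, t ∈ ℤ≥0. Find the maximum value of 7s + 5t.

27

Relaxing integrality, the LP optimum is 27.50 at (s,t) = (0, 5.5), which is not an integer point.
(s,t)=(1,4) is feasible, giving 27.
(s,t)=(0,5) is feasible, giving 25.
(s,t)=(1,3) is feasible, giving 22.
(s,t)=(0,4) is feasible, giving 20.
No feasible integer point exceeds 27.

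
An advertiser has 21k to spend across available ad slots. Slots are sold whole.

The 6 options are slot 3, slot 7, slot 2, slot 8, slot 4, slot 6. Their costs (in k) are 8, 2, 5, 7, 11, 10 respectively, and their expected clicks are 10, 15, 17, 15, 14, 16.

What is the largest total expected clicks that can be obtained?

48

This is an integer program with binary decision variables.
Take slot 7, slot 2, and slot 6: cost 2 + 5 + 10 = 17 ≤ 21, expected clicks 15 + 17 + 16 = 48.
No other feasible combination does better.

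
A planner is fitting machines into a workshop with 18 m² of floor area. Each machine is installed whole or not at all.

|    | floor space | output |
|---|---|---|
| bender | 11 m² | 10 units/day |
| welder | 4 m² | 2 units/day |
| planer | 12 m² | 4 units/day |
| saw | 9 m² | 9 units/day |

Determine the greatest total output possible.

Treat it as a binary knapsack problem.
Allowing fractional choices, the relaxed optimum would be about 17.2, but machines are indivisible.
bender: floor space 11 ≤ 18, output 10.
bender + welder: floor space 11 + 4 = 15 ≤ 18, output 10 + 2 = 12.
welder + saw: floor space 4 + 9 = 13 ≤ 18, output 2 + 9 = 11.
Best is bender and welder with total output 12.

12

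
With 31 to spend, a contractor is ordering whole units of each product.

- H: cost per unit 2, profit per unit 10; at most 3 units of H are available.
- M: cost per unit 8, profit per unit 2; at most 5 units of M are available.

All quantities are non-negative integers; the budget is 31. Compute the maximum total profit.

36

3×H and 3×M: cost 30 ≤ 31, profit 3·10 + 3·2 = 36.
3×H and 2×M: cost 22 ≤ 31, profit 3·10 + 2·2 = 34.
Best is 36.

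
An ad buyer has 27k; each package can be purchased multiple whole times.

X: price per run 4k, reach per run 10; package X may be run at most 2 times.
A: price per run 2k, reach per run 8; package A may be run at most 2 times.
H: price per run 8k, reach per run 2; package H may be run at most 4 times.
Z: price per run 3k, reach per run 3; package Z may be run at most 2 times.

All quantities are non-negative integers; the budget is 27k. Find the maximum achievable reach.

44

A has the best ratio (8/2); taking only A gives at most 2×8 = 16 (stopped by the supply cap of 2).
Mixing does better — 2×X, 2×A, 1×H, and 2×Z: price 26 ≤ 27, reach 2·10 + 2·8 + 1·2 + 2·3 = 44.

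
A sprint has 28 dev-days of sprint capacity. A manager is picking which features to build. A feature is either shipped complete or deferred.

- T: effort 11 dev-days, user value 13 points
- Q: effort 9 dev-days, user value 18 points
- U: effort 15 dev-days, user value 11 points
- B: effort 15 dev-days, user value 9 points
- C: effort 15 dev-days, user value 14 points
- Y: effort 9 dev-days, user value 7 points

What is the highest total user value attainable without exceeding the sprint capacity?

32

Allowing fractional choices, the relaxed optimum would be about 38.5, but features are indivisible.
Q + U: effort 9 + 15 = 24 ≤ 28, user value 18 + 11 = 29.
T + Q: effort 11 + 9 = 20 ≤ 28, user value 13 + 18 = 31.
Q + C: effort 9 + 15 = 24 ≤ 28, user value 18 + 14 = 32.
Best is Q and C with total user value 32.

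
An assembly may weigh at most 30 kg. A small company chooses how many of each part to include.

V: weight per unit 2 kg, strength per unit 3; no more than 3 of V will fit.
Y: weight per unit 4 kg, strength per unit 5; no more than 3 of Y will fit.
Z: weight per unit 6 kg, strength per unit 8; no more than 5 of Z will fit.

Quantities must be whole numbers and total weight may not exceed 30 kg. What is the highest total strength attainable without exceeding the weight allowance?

41

This is a bounded integer knapsack.
3×V and 4×Z: weight 30 ≤ 30, strength 3·3 + 4·8 = 41.
5×Z: weight 30 ≤ 30, strength 5·8 = 40.
Best is 41.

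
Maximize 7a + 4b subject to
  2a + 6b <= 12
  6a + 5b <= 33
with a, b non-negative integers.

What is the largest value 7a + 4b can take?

35

(a,b)=(5,0): 2·5+6·0=10≤12, 6·5+5·0=30≤33, objective 35.
(a,b)=(4,0): 2·4+6·0=8≤12, 6·4+5·0=24≤33, objective 28.
Maximum is 35 at (a,b)=(5,0).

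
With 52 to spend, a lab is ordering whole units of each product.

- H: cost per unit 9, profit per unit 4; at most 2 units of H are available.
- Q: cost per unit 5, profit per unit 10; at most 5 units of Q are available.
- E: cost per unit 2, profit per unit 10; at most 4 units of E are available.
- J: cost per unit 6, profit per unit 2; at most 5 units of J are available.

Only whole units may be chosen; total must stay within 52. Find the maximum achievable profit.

98

2×H, 5×Q, and 4×E: cost 51 ≤ 52, profit 2·4 + 5·10 + 4·10 = 98.
5×Q, 4×E, and 3×J: cost 51 ≤ 52, profit 5·10 + 4·10 + 3·2 = 96.
Best is 98.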